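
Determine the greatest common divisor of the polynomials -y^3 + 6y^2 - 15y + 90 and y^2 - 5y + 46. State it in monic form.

Apply the Euclidean algorithm:
  -y^3 + 6y^2 - 15y + 90 = (-y + 1)(y^2 - 5y + 46) + (36y + 44)
  y^2 - 5y + 46 = ((1/36)y - 14/81)(36y + 44) + (4342/81)
  36y + 44 = ((1458/2171)y + 1782/2171)(4342/81) + (0)
The last nonzero remainder is the constant 4342/81, so the polynomials are coprime and gcd = 1.

1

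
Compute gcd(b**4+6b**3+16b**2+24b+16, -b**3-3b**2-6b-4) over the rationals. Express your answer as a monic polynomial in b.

b**2+2b+4

By polynomial division,
  b**4+6b**3+16b**2+24b+16 = (-b-3)(-b**3-3b**2-6b-4) + (b**2+2b+4)
  -b**3-3b**2-6b-4 = (-b-1)(b**2+2b+4) + (0)
The last nonzero remainder b**2+2b+4 is already monic.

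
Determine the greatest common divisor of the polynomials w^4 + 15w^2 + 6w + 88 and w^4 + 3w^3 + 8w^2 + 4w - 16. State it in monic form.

w^2 + 2w + 8

Euclidean algorithm in ℚ[w]:
  w^4 + 15w^2 + 6w + 88 = (w^4 + 3w^3 + 8w^2 + 4w - 16) + (-3w^3 + 7w^2 + 2w + 104)
  w^4 + 3w^3 + 8w^2 + 4w - 16 = (-(1/3)w - 16/9)(-3w^3 + 7w^2 + 2w + 104) + ((190/9)w^2 + (380/9)w + 1520/9)
  -3w^3 + 7w^2 + 2w + 104 = (-(27/190)w + 117/190)((190/9)w^2 + (380/9)w + 1520/9) + (0)
Last nonzero remainder: (190/9)w^2 + (380/9)w + 1520/9. Dividing through by 190/9 gives the monic gcd w^2 + 2w + 8.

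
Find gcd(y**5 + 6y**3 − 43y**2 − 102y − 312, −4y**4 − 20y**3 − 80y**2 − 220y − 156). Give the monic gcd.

y**2 + y + 13

By polynomial division,
  y**5 + 6y**3 − 43y**2 − 102y − 312 = (−(1/4)y + 5/4)(−4y**4 − 20y**3 − 80y**2 − 220y − 156) + (11y**3 + 2y**2 + 134y − 117)
  −4y**4 − 20y**3 − 80y**2 − 220y − 156 = (−(4/11)y − 212/121)(11y**3 + 2y**2 + 134y − 117) + (−(3360/121)y**2 − (3360/121)y − 43680/121)
  11y**3 + 2y**2 + 134y − 117 = (−(1331/3360)y + 363/1120)(−(3360/121)y**2 − (3360/121)y − 43680/121) + (0)
Last nonzero remainder: −(3360/121)y**2 − (3360/121)y − 43680/121. Dividing through by −3360/121 gives the monic gcd y**2 + y + 13.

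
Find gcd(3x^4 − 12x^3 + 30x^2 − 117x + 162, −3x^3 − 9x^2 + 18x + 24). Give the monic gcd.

x − 2

By polynomial division,
  3x^4 − 12x^3 + 30x^2 − 117x + 162 = (−x + 7)(−3x^3 − 9x^2 + 18x + 24) + (111x^2 − 219x − 6)
  −3x^3 − 9x^2 + 18x + 24 = (−(1/37)x − 184/1369)(111x^2 − 219x − 6) + (−(15876/1369)x + 31752/1369)
  111x^2 − 219x − 6 = (−(50653/5292)x − 1369/5292)(−(15876/1369)x + 31752/1369) + (0)
Last nonzero remainder: −(15876/1369)x + 31752/1369. Dividing through by −15876/1369 gives the monic gcd x − 2.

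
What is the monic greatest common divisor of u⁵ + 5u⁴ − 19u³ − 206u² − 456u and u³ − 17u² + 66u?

u² − 6u

Apply the Euclidean algorithm:
  u⁵ + 5u⁴ − 19u³ − 206u² − 456u = (u² + 22u + 289)(u³ − 17u² + 66u) + (3255u² − 19530u)
  u³ − 17u² + 66u = ((1/3255)u − 11/3255)(3255u² − 19530u) + (0)
Last nonzero remainder: 3255u² − 19530u. Dividing through by 3255 gives the monic gcd u² − 6u.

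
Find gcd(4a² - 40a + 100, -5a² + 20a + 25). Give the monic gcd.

By polynomial division,
  4a² - 40a + 100 = (-4/5)(-5a² + 20a + 25) + (-24a + 120)
  -5a² + 20a + 25 = ((5/24)a + 5/24)(-24a + 120) + (0)
Last nonzero remainder: -24a + 120. Dividing through by -24 gives the monic gcd a - 5.

a - 5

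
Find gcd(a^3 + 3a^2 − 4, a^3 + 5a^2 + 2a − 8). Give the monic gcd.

a^2 + a − 2

Euclidean algorithm in ℚ[a]:
  a^3 + 3a^2 − 4 = (a^3 + 5a^2 + 2a − 8) + (−2a^2 − 2a + 4)
  a^3 + 5a^2 + 2a − 8 = (−(1/2)a − 2)(−2a^2 − 2a + 4) + (0)
Last nonzero remainder: −2a^2 − 2a + 4. Dividing through by −2 gives the monic gcd a^2 + a − 2.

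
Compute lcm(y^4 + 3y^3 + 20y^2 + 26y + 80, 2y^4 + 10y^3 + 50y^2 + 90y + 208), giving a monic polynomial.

y^6 + 7y^5 + 45y^4 + 145y^3 + 444y^2 + 658y + 1040

By polynomial division,
  y^4 + 3y^3 + 20y^2 + 26y + 80 = (1/2)(2y^4 + 10y^3 + 50y^2 + 90y + 208) + (−2y^3 − 5y^2 − 19y − 24)
  2y^4 + 10y^3 + 50y^2 + 90y + 208 = (−y − 5/2)(−2y^3 − 5y^2 − 19y − 24) + ((37/2)y^2 + (37/2)y + 148)
  −2y^3 − 5y^2 − 19y − 24 = (−(4/37)y − 6/37)((37/2)y^2 + (37/2)y + 148) + (0)
Last nonzero remainder: (37/2)y^2 + (37/2)y + 148. Dividing through by 37/2 gives the monic gcd y^2 + y + 8.
Then lcm(f, g) = f·g / gcd(f, g); expanding and making the result monic gives the answer.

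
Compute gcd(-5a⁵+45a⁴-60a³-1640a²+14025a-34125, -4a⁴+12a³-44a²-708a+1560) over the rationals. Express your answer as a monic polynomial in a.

a²-6a+39

Apply the Euclidean algorithm:
  -5a⁵+45a⁴-60a³-1640a²+14025a-34125 = ((5/4)a-15/2)(-4a⁴+12a³-44a²-708a+1560) + (85a³-1085a²+6765a-22425)
  -4a⁴+12a³-44a²-708a+1560 = (-(4/85)a-664/1445)(85a³-1085a²+6765a-22425) + (-(64800/289)a²+(388800/289)a-2527200/289)
  85a³-1085a²+6765a-22425 = (-(4913/12960)a+6647/2592)(-(64800/289)a²+(388800/289)a-2527200/289) + (0)
Last nonzero remainder: -(64800/289)a²+(388800/289)a-2527200/289. Dividing through by -64800/289 gives the monic gcd a²-6a+39.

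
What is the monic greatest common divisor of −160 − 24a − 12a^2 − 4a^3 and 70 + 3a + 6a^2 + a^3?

10 − a + a^2

Apply the Euclidean algorithm:
  −4a^3 − 12a^2 − 24a − 160 = (−4)(a^3 + 6a^2 + 3a + 70) + (12a^2 − 12a + 120)
  a^3 + 6a^2 + 3a + 70 = ((1/12)a + 7/12)(12a^2 − 12a + 120) + (0)
Last nonzero remainder: 12a^2 − 12a + 120. Dividing through by 12 gives the monic gcd a^2 − a + 10.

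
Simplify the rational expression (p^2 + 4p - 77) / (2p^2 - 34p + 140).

By polynomial division,
  p^2 + 4p - 77 = (1/2)(2p^2 - 34p + 140) + (21p - 147)
  2p^2 - 34p + 140 = ((2/21)p - 20/21)(21p - 147) + (0)
Last nonzero remainder: 21p - 147. Dividing through by 21 gives the monic gcd p - 7.
Cancel p - 7 from numerator and denominator to get the reduced form.

(p + 11)/(2p - 20)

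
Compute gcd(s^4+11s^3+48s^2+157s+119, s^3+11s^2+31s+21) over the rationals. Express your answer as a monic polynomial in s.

s^2+8s+7

Repeated division with remainder:
  s^4+11s^3+48s^2+157s+119 = (s)(s^3+11s^2+31s+21) + (17s^2+136s+119)
  s^3+11s^2+31s+21 = ((1/17)s+3/17)(17s^2+136s+119) + (0)
Last nonzero remainder: 17s^2+136s+119. Dividing through by 17 gives the monic gcd s^2+8s+7.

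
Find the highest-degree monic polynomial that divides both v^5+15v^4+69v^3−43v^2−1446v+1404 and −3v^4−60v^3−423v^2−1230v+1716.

v^3+9v^2+42v−52

Euclidean algorithm in ℚ[v]:
  v^5+15v^4+69v^3−43v^2−1446v+1404 = (−(1/3)v+5/3)(−3v^4−60v^3−423v^2−1230v+1716) + (28v^3+252v^2+1176v−1456)
  −3v^4−60v^3−423v^2−1230v+1716 = (−(3/28)v−33/28)(28v^3+252v^2+1176v−1456) + (0)
Last nonzero remainder: 28v^3+252v^2+1176v−1456. Dividing through by 28 gives the monic gcd v^3+9v^2+42v−52.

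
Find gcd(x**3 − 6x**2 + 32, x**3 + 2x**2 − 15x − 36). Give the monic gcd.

Apply the Euclidean algorithm:
  x**3 − 6x**2 + 32 = (x**3 + 2x**2 − 15x − 36) + (−8x**2 + 15x + 68)
  x**3 + 2x**2 − 15x − 36 = (−(1/8)x − 31/64)(−8x**2 + 15x + 68) + ((49/64)x − 49/16)
  −8x**2 + 15x + 68 = (−(512/49)x − 1088/49)((49/64)x − 49/16) + (0)
Last nonzero remainder: (49/64)x − 49/16. Dividing through by 49/64 gives the monic gcd x − 4.

x − 4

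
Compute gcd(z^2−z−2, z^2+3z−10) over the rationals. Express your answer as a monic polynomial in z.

z−2

Repeated division with remainder:
  z^2−z−2 = (z^2+3z−10) + (−4z+8)
  z^2+3z−10 = (−(1/4)z−5/4)(−4z+8) + (0)
Last nonzero remainder: −4z+8. Dividing through by −4 gives the monic gcd z−2.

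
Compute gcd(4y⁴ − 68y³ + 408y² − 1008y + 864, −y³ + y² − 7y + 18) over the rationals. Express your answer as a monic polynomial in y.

Euclidean algorithm in ℚ[y]:
  4y⁴ − 68y³ + 408y² − 1008y + 864 = (−4y + 64)(−y³ + y² − 7y + 18) + (316y² − 488y − 288)
  −y³ + y² − 7y + 18 = (−(1/316)y − 43/24964)(316y² − 488y − 288) + (−(54621/6241)y + 109242/6241)
  316y² − 488y − 288 = (−(1972156/54621)y − 99856/6069)(−(54621/6241)y + 109242/6241) + (0)
Last nonzero remainder: −(54621/6241)y + 109242/6241. Dividing through by −54621/6241 gives the monic gcd y − 2.

y − 2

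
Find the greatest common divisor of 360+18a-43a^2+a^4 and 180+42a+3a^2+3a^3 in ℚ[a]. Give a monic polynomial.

Repeated division with remainder:
  a^4-43a^2+18a+360 = ((1/3)a-1/3)(3a^3+3a^2+42a+180) + (-56a^2-28a+420)
  3a^3+3a^2+42a+180 = (-(3/56)a-3/112)(-56a^2-28a+420) + ((255/4)a+765/4)
  -56a^2-28a+420 = (-(224/255)a+112/51)((255/4)a+765/4) + (0)
Last nonzero remainder: (255/4)a+765/4. Dividing through by 255/4 gives the monic gcd a+3.

3+a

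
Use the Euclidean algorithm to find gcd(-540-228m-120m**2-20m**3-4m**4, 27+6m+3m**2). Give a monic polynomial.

Euclidean algorithm in ℚ[m]:
  -4m**4-20m**3-120m**2-228m-540 = (-(4/3)m**2-4m-20)(3m**2+6m+27) + (0)
Last nonzero remainder: 3m**2+6m+27. Dividing through by 3 gives the monic gcd m**2+2m+9.

9+2m+m**2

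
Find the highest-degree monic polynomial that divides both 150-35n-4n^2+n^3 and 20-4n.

Euclidean algorithm in ℚ[n]:
  n^3-4n^2-35n+150 = (-(1/4)n^2-(1/4)n+15/2)(-4n+20) + (0)
Last nonzero remainder: -4n+20. Dividing through by -4 gives the monic gcd n-5.

-5+n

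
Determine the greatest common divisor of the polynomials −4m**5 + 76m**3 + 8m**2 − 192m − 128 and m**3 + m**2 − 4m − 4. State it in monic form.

m**2 − m − 2

By polynomial division,
  −4m**5 + 76m**3 + 8m**2 − 192m − 128 = (−4m**2 + 4m + 56)(m**3 + m**2 − 4m − 4) + (−48m**2 + 48m + 96)
  m**3 + m**2 − 4m − 4 = (−(1/48)m − 1/24)(−48m**2 + 48m + 96) + (0)
Last nonzero remainder: −48m**2 + 48m + 96. Dividing through by −48 gives the monic gcd m**2 − m − 2.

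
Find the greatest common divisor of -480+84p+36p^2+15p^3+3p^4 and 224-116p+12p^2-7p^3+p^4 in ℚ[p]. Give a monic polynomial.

-32+12p+p^3

Repeated division with remainder:
  3p^4+15p^3+36p^2+84p-480 = (3)(p^4-7p^3+12p^2-116p+224) + (36p^3+432p-1152)
  p^4-7p^3+12p^2-116p+224 = ((1/36)p-7/36)(36p^3+432p-1152) + (0)
Last nonzero remainder: 36p^3+432p-1152. Dividing through by 36 gives the monic gcd p^3+12p-32.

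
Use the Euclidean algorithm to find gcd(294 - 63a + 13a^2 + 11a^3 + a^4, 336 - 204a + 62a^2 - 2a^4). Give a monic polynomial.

Euclidean algorithm in ℚ[a]:
  a^4 + 11a^3 + 13a^2 - 63a + 294 = (-1/2)(-2a^4 + 62a^2 - 204a + 336) + (11a^3 + 44a^2 - 165a + 462)
  -2a^4 + 62a^2 - 204a + 336 = (-(2/11)a + 8/11)(11a^3 + 44a^2 - 165a + 462) + (0)
Last nonzero remainder: 11a^3 + 44a^2 - 165a + 462. Dividing through by 11 gives the monic gcd a^3 + 4a^2 - 15a + 42.

42 - 15a + 4a^2 + a^3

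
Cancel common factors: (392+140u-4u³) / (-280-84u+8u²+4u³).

Euclidean algorithm in ℚ[u]:
  -4u³+140u+392 = (-1)(4u³+8u²-84u-280) + (8u²+56u+112)
  4u³+8u²-84u-280 = ((1/2)u-5/2)(8u²+56u+112) + (0)
Last nonzero remainder: 8u²+56u+112. Dividing through by 8 gives the monic gcd u²+7u+14.
Cancel u²+7u+14 from numerator and denominator to get the reduced form.

(7-u)/(-5+u)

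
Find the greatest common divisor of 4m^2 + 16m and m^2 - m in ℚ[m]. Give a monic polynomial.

m

Repeated division with remainder:
  4m^2 + 16m = (4)(m^2 - m) + (20m)
  m^2 - m = ((1/20)m - 1/20)(20m) + (0)
Last nonzero remainder: 20m. Dividing through by 20 gives the monic gcd m.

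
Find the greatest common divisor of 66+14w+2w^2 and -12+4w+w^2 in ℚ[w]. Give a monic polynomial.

1

Repeated division with remainder:
  2w^2+14w+66 = (2)(w^2+4w-12) + (6w+90)
  w^2+4w-12 = ((1/6)w-11/6)(6w+90) + (153)
  6w+90 = ((2/51)w+10/17)(153) + (0)
The last nonzero remainder is the constant 153, so the polynomials are coprime and gcd = 1.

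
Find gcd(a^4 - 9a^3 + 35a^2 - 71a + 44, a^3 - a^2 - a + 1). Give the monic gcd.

Repeated division with remainder:
  a^4 - 9a^3 + 35a^2 - 71a + 44 = (a - 8)(a^3 - a^2 - a + 1) + (28a^2 - 80a + 52)
  a^3 - a^2 - a + 1 = ((1/28)a + 13/196)(28a^2 - 80a + 52) + ((120/49)a - 120/49)
  28a^2 - 80a + 52 = ((343/30)a - 637/30)((120/49)a - 120/49) + (0)
Last nonzero remainder: (120/49)a - 120/49. Dividing through by 120/49 gives the monic gcd a - 1.

a - 1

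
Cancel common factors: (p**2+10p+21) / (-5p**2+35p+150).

(-p-7)/(5p-50)

Euclidean algorithm in ℚ[p]:
  p**2+10p+21 = (-1/5)(-5p**2+35p+150) + (17p+51)
  -5p**2+35p+150 = (-(5/17)p+50/17)(17p+51) + (0)
Last nonzero remainder: 17p+51. Dividing through by 17 gives the monic gcd p+3.
Cancel p+3 from numerator and denominator to get the reduced form.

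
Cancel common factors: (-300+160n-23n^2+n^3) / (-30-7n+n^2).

Repeated division with remainder:
  n^3-23n^2+160n-300 = (n-16)(n^2-7n-30) + (78n-780)
  n^2-7n-30 = ((1/78)n+1/26)(78n-780) + (0)
Last nonzero remainder: 78n-780. Dividing through by 78 gives the monic gcd n-10.
Cancel n-10 from numerator and denominator to get the reduced form.

(30-13n+n^2)/(3+n)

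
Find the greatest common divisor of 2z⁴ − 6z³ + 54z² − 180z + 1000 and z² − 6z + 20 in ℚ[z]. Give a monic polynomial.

z² − 6z + 20

Apply the Euclidean algorithm:
  2z⁴ − 6z³ + 54z² − 180z + 1000 = (2z² + 6z + 50)(z² − 6z + 20) + (0)
The last nonzero remainder z² − 6z + 20 is already monic.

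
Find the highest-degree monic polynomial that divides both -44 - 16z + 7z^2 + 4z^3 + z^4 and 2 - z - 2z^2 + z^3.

Apply the Euclidean algorithm:
  z^4 + 4z^3 + 7z^2 - 16z - 44 = (z + 6)(z^3 - 2z^2 - z + 2) + (20z^2 - 12z - 56)
  z^3 - 2z^2 - z + 2 = ((1/20)z - 7/100)(20z^2 - 12z - 56) + ((24/25)z - 48/25)
  20z^2 - 12z - 56 = ((125/6)z + 175/6)((24/25)z - 48/25) + (0)
Last nonzero remainder: (24/25)z - 48/25. Dividing through by 24/25 gives the monic gcd z - 2.

-2 + z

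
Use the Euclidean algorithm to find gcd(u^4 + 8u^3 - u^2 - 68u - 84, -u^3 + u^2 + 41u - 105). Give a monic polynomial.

Repeated division with remainder:
  u^4 + 8u^3 - u^2 - 68u - 84 = (-u - 9)(-u^3 + u^2 + 41u - 105) + (49u^2 + 196u - 1029)
  -u^3 + u^2 + 41u - 105 = (-(1/49)u + 5/49)(49u^2 + 196u - 1029) + (0)
Last nonzero remainder: 49u^2 + 196u - 1029. Dividing through by 49 gives the monic gcd u^2 + 4u - 21.

u^2 + 4u - 21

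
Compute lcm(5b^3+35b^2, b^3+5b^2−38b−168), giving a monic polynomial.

b^5+5b^4−38b^3−168b^2

Euclidean algorithm in ℚ[b]:
  5b^3+35b^2 = (5)(b^3+5b^2−38b−168) + (10b^2+190b+840)
  b^3+5b^2−38b−168 = ((1/10)b−7/5)(10b^2+190b+840) + (144b+1008)
  10b^2+190b+840 = ((5/72)b+5/6)(144b+1008) + (0)
Last nonzero remainder: 144b+1008. Dividing through by 144 gives the monic gcd b+7.
Then lcm(f, g) = f·g / gcd(f, g); expanding and making the result monic gives the answer.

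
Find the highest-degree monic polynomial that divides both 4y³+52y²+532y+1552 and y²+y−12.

Apply the Euclidean algorithm:
  4y³+52y²+532y+1552 = (4y+48)(y²+y−12) + (532y+2128)
  y²+y−12 = ((1/532)y−3/532)(532y+2128) + (0)
Last nonzero remainder: 532y+2128. Dividing through by 532 gives the monic gcd y+4.

y+4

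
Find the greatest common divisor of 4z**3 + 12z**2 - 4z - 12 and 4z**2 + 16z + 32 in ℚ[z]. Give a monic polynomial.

Repeated division with remainder:
  4z**3 + 12z**2 - 4z - 12 = (z - 1)(4z**2 + 16z + 32) + (-20z + 20)
  4z**2 + 16z + 32 = (-(1/5)z - 1)(-20z + 20) + (52)
  -20z + 20 = (-(5/13)z + 5/13)(52) + (0)
The last nonzero remainder is the constant 52, so the polynomials are coprime and gcd = 1.

1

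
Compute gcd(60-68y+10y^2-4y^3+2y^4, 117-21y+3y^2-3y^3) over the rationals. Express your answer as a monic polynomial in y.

-3+y

Apply the Euclidean algorithm:
  2y^4-4y^3+10y^2-68y+60 = (-(2/3)y+2/3)(-3y^3+3y^2-21y+117) + (-6y^2+24y-18)
  -3y^3+3y^2-21y+117 = ((1/2)y+3/2)(-6y^2+24y-18) + (-48y+144)
  -6y^2+24y-18 = ((1/8)y-1/8)(-48y+144) + (0)
Last nonzero remainder: -48y+144. Dividing through by -48 gives the monic gcd y-3.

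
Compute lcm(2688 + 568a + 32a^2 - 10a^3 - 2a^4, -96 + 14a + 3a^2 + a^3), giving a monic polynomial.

Apply the Euclidean algorithm:
  -2a^4 - 10a^3 + 32a^2 + 568a + 2688 = (-2a - 4)(a^3 + 3a^2 + 14a - 96) + (72a^2 + 432a + 2304)
  a^3 + 3a^2 + 14a - 96 = ((1/72)a - 1/24)(72a^2 + 432a + 2304) + (0)
Last nonzero remainder: 72a^2 + 432a + 2304. Dividing through by 72 gives the monic gcd a^2 + 6a + 32.
Then lcm(f, g) = f·g / gcd(f, g); expanding and making the result monic gives the answer.

4032 - 492a - 236a^2 - 31a^3 + 2a^4 + a^5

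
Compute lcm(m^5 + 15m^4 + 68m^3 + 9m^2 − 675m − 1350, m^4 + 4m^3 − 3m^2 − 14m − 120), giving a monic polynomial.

m^7 + 17m^6 + 106m^5 + 265m^4 − 113m^3 − 2628m^2 − 8100m − 10800

Repeated division with remainder:
  m^5 + 15m^4 + 68m^3 + 9m^2 − 675m − 1350 = (m + 11)(m^4 + 4m^3 − 3m^2 − 14m − 120) + (27m^3 + 56m^2 − 401m − 30)
  m^4 + 4m^3 − 3m^2 − 14m − 120 = ((1/27)m + 52/729)(27m^3 + 56m^2 − 401m − 30) + ((5728/729)m^2 + (11456/729)m − 28640/243)
  27m^3 + 56m^2 − 401m − 30 = ((19683/5728)m + 729/2864)((5728/729)m^2 + (11456/729)m − 28640/243) + (0)
Last nonzero remainder: (5728/729)m^2 + (11456/729)m − 28640/243. Dividing through by 5728/729 gives the monic gcd m^2 + 2m − 15.
Then lcm(f, g) = f·g / gcd(f, g); expanding and making the result monic gives the answer.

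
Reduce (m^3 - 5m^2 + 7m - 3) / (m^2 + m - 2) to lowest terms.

Repeated division with remainder:
  m^3 - 5m^2 + 7m - 3 = (m - 6)(m^2 + m - 2) + (15m - 15)
  m^2 + m - 2 = ((1/15)m + 2/15)(15m - 15) + (0)
Last nonzero remainder: 15m - 15. Dividing through by 15 gives the monic gcd m - 1.
Cancel m - 1 from numerator and denominator to get the reduced form.

(m^2 - 4m + 3)/(m + 2)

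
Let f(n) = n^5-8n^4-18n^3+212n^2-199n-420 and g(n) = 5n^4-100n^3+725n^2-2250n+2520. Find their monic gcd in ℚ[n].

n^3-14n^2+61n-84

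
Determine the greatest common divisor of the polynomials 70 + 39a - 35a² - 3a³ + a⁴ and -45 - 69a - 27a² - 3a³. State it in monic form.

5 + 6a + a²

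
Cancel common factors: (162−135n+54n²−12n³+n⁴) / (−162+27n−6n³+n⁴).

Euclidean algorithm in ℚ[n]:
  n⁴−12n³+54n²−135n+162 = (n⁴−6n³+27n−162) + (−6n³+54n²−162n+324)
  n⁴−6n³+27n−162 = (−(1/6)n−1/2)(−6n³+54n²−162n+324) + (0)
Last nonzero remainder: −6n³+54n²−162n+324. Dividing through by −6 gives the monic gcd n³−9n²+27n−54.
Cancel n³−9n²+27n−54 from numerator and denominator to get the reduced form.

(−3+n)/(3+n)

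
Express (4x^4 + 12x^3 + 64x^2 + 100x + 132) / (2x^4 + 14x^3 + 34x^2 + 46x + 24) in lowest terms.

Euclidean algorithm in ℚ[x]:
  4x^4 + 12x^3 + 64x^2 + 100x + 132 = (2)(2x^4 + 14x^3 + 34x^2 + 46x + 24) + (−16x^3 − 4x^2 + 8x + 84)
  2x^4 + 14x^3 + 34x^2 + 46x + 24 = (−(1/8)x − 27/32)(−16x^3 − 4x^2 + 8x + 84) + ((253/8)x^2 + (253/4)x + 759/8)
  −16x^3 − 4x^2 + 8x + 84 = (−(128/253)x + 224/253)((253/8)x^2 + (253/4)x + 759/8) + (0)
Last nonzero remainder: (253/8)x^2 + (253/4)x + 759/8. Dividing through by 253/8 gives the monic gcd x^2 + 2x + 3.
Cancel x^2 + 2x + 3 from numerator and denominator to get the reduced form.

(2x^2 + 2x + 22)/(x^2 + 5x + 4)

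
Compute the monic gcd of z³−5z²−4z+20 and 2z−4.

z−2

By polynomial division,
  z³−5z²−4z+20 = ((1/2)z²−(3/2)z−5)(2z−4) + (0)
Last nonzero remainder: 2z−4. Dividing through by 2 gives the monic gcd z−2.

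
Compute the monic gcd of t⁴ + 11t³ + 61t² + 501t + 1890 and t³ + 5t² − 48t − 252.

Euclidean algorithm in ℚ[t]:
  t⁴ + 11t³ + 61t² + 501t + 1890 = (t + 6)(t³ + 5t² − 48t − 252) + (79t² + 1041t + 3402)
  t³ + 5t² − 48t − 252 = ((1/79)t − 646/6241)(79t² + 1041t + 3402) + ((104160/6241)t + 624960/6241)
  79t² + 1041t + 3402 = ((493039/104160)t + 168507/4960)((104160/6241)t + 624960/6241) + (0)
Last nonzero remainder: (104160/6241)t + 624960/6241. Dividing through by 104160/6241 gives the monic gcd t + 6.

t + 6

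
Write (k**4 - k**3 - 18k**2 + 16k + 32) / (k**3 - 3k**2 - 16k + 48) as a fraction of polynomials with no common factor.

Repeated division with remainder:
  k**4 - k**3 - 18k**2 + 16k + 32 = (k + 2)(k**3 - 3k**2 - 16k + 48) + (4k**2 - 64)
  k**3 - 3k**2 - 16k + 48 = ((1/4)k - 3/4)(4k**2 - 64) + (0)
Last nonzero remainder: 4k**2 - 64. Dividing through by 4 gives the monic gcd k**2 - 16.
Cancel k**2 - 16 from numerator and denominator to get the reduced form.

(k**2 - k - 2)/(k - 3)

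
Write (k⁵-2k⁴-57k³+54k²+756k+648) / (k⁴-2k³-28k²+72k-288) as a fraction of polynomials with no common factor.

(k³-2k²-21k-18)/(k²-2k+8)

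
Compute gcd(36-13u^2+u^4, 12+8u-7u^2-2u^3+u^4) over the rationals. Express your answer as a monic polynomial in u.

12-4u-3u^2+u^3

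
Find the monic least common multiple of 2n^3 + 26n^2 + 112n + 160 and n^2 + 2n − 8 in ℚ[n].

n^4 + 11n^3 + 30n^2 − 32n − 160

By polynomial division,
  2n^3 + 26n^2 + 112n + 160 = (2n + 22)(n^2 + 2n − 8) + (84n + 336)
  n^2 + 2n − 8 = ((1/84)n − 1/42)(84n + 336) + (0)
Last nonzero remainder: 84n + 336. Dividing through by 84 gives the monic gcd n + 4.
Then lcm(f, g) = f·g / gcd(f, g); expanding and making the result monic gives the answer.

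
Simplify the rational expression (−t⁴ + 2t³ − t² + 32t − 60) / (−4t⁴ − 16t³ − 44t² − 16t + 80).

(t² − 5t + 6)/(4t² + 4t − 8)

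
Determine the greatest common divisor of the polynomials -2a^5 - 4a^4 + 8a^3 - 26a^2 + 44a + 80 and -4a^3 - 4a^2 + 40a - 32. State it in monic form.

a^2 + 2a - 8

By polynomial division,
  -2a^5 - 4a^4 + 8a^3 - 26a^2 + 44a + 80 = ((1/2)a^2 + (1/2)a + 5/2)(-4a^3 - 4a^2 + 40a - 32) + (-20a^2 - 40a + 160)
  -4a^3 - 4a^2 + 40a - 32 = ((1/5)a - 1/5)(-20a^2 - 40a + 160) + (0)
Last nonzero remainder: -20a^2 - 40a + 160. Dividing through by -20 gives the monic gcd a^2 + 2a - 8.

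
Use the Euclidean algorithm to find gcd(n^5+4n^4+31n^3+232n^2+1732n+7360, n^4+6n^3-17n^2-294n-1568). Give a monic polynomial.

Euclidean algorithm in ℚ[n]:
  n^5+4n^4+31n^3+232n^2+1732n+7360 = (n-2)(n^4+6n^3-17n^2-294n-1568) + (60n^3+492n^2+2712n+4224)
  n^4+6n^3-17n^2-294n-1568 = ((1/60)n-11/300)(60n^3+492n^2+2712n+4224) + (-(1104/25)n^2-(6624/25)n-35328/25)
  60n^3+492n^2+2712n+4224 = (-(125/92)n-275/92)(-(1104/25)n^2-(6624/25)n-35328/25) + (0)
Last nonzero remainder: -(1104/25)n^2-(6624/25)n-35328/25. Dividing through by -1104/25 gives the monic gcd n^2+6n+32.

n^2+6n+32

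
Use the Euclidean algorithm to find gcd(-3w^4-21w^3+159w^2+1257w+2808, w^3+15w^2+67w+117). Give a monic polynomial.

Apply the Euclidean algorithm:
  -3w^4-21w^3+159w^2+1257w+2808 = (-3w+24)(w^3+15w^2+67w+117) + (0)
The last nonzero remainder w^3+15w^2+67w+117 is already monic.

w^3+15w^2+67w+117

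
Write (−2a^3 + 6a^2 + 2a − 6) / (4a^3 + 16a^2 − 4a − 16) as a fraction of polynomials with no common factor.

Repeated division with remainder:
  −2a^3 + 6a^2 + 2a − 6 = (−1/2)(4a^3 + 16a^2 − 4a − 16) + (14a^2 − 14)
  4a^3 + 16a^2 − 4a − 16 = ((2/7)a + 8/7)(14a^2 − 14) + (0)
Last nonzero remainder: 14a^2 − 14. Dividing through by 14 gives the monic gcd a^2 − 1.
Cancel a^2 − 1 from numerator and denominator to get the reduced form.

(−a + 3)/(2a + 8)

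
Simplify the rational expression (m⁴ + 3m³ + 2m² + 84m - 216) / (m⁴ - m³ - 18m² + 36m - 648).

(m - 2)/(m - 6)

Apply the Euclidean algorithm:
  m⁴ + 3m³ + 2m² + 84m - 216 = (m⁴ - m³ - 18m² + 36m - 648) + (4m³ + 20m² + 48m + 432)
  m⁴ - m³ - 18m² + 36m - 648 = ((1/4)m - 3/2)(4m³ + 20m² + 48m + 432) + (0)
Last nonzero remainder: 4m³ + 20m² + 48m + 432. Dividing through by 4 gives the monic gcd m³ + 5m² + 12m + 108.
Cancel m³ + 5m² + 12m + 108 from numerator and denominator to get the reduced form.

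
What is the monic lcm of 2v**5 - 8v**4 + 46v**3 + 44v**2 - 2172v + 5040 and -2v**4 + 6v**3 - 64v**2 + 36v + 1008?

Euclidean algorithm in ℚ[v]:
  2v**5 - 8v**4 + 46v**3 + 44v**2 - 2172v + 5040 = (-v + 1)(-2v**4 + 6v**3 - 64v**2 + 36v + 1008) + (-24v**3 + 144v**2 - 1200v + 4032)
  -2v**4 + 6v**3 - 64v**2 + 36v + 1008 = ((1/12)v + 1/4)(-24v**3 + 144v**2 - 1200v + 4032) + (0)
Last nonzero remainder: -24v**3 + 144v**2 - 1200v + 4032. Dividing through by -24 gives the monic gcd v**3 - 6v**2 + 50v - 168.
Then lcm(f, g) = f·g / gcd(f, g); expanding and making the result monic gives the answer.

v**6 - v**5 + 11v**4 + 91v**3 - 1020v**2 - 738v + 7560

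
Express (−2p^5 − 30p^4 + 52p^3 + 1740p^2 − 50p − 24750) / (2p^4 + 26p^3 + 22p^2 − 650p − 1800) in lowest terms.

(−p^2 − 6p + 55)/(p + 4)

Euclidean algorithm in ℚ[p]:
  −2p^5 − 30p^4 + 52p^3 + 1740p^2 − 50p − 24750 = (−p − 2)(2p^4 + 26p^3 + 22p^2 − 650p − 1800) + (126p^3 + 1134p^2 − 3150p − 28350)
  2p^4 + 26p^3 + 22p^2 − 650p − 1800 = ((1/63)p + 4/63)(126p^3 + 1134p^2 − 3150p − 28350) + (0)
Last nonzero remainder: 126p^3 + 1134p^2 − 3150p − 28350. Dividing through by 126 gives the monic gcd p^3 + 9p^2 − 25p − 225.
Cancel p^3 + 9p^2 − 25p − 225 from numerator and denominator to get the reduced form.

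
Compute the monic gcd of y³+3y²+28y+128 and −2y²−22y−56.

Euclidean algorithm in ℚ[y]:
  y³+3y²+28y+128 = (−(1/2)y+4)(−2y²−22y−56) + (88y+352)
  −2y²−22y−56 = (−(1/44)y−7/44)(88y+352) + (0)
Last nonzero remainder: 88y+352. Dividing through by 88 gives the monic gcd y+4.

y+4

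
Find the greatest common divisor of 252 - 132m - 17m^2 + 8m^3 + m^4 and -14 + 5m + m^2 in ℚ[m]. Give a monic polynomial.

By polynomial division,
  m^4 + 8m^3 - 17m^2 - 132m + 252 = (m^2 + 3m - 18)(m^2 + 5m - 14) + (0)
The last nonzero remainder m^2 + 5m - 14 is already monic.

-14 + 5m + m^2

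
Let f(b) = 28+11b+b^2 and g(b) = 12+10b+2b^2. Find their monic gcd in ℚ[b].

By polynomial division,
  b^2+11b+28 = (1/2)(2b^2+10b+12) + (6b+22)
  2b^2+10b+12 = ((1/3)b+4/9)(6b+22) + (20/9)
  6b+22 = ((27/10)b+99/10)(20/9) + (0)
The last nonzero remainder is the constant 20/9, so the polynomials are coprime and gcd = 1.

1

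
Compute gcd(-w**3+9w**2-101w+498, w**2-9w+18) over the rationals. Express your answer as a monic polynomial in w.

By polynomial division,
  -w**3+9w**2-101w+498 = (-w)(w**2-9w+18) + (-83w+498)
  w**2-9w+18 = (-(1/83)w+3/83)(-83w+498) + (0)
Last nonzero remainder: -83w+498. Dividing through by -83 gives the monic gcd w-6.

w-6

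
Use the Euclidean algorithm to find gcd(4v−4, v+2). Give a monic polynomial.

Apply the Euclidean algorithm:
  4v−4 = (4)(v+2) + (−12)
  v+2 = (−(1/12)v−1/6)(−12) + (0)
The last nonzero remainder is the constant −12, so the polynomials are coprime and gcd = 1.

1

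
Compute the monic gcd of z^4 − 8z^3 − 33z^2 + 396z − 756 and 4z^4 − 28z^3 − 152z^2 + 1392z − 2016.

Euclidean algorithm in ℚ[z]:
  z^4 − 8z^3 − 33z^2 + 396z − 756 = (1/4)(4z^4 − 28z^3 − 152z^2 + 1392z − 2016) + (−z^3 + 5z^2 + 48z − 252)
  4z^4 − 28z^3 − 152z^2 + 1392z − 2016 = (−4z + 8)(−z^3 + 5z^2 + 48z − 252) + (0)
Last nonzero remainder: −z^3 + 5z^2 + 48z − 252. Dividing through by −1 gives the monic gcd z^3 − 5z^2 − 48z + 252.

z^3 − 5z^2 − 48z + 252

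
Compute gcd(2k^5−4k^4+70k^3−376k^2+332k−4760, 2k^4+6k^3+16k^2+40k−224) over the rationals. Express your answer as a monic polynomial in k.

Apply the Euclidean algorithm:
  2k^5−4k^4+70k^3−376k^2+332k−4760 = (k−5)(2k^4+6k^3+16k^2+40k−224) + (84k^3−336k^2+756k−5880)
  2k^4+6k^3+16k^2+40k−224 = ((1/42)k+1/6)(84k^3−336k^2+756k−5880) + (54k^2+54k+756)
  84k^3−336k^2+756k−5880 = ((14/9)k−70/9)(54k^2+54k+756) + (0)
Last nonzero remainder: 54k^2+54k+756. Dividing through by 54 gives the monic gcd k^2+k+14.

k^2+k+14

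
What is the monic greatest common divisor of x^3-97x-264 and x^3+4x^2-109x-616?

x^2-3x-88

Euclidean algorithm in ℚ[x]:
  x^3-97x-264 = (x^3+4x^2-109x-616) + (-4x^2+12x+352)
  x^3+4x^2-109x-616 = (-(1/4)x-7/4)(-4x^2+12x+352) + (0)
Last nonzero remainder: -4x^2+12x+352. Dividing through by -4 gives the monic gcd x^2-3x-88.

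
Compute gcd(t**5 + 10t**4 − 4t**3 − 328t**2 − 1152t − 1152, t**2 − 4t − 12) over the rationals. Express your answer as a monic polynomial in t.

By polynomial division,
  t**5 + 10t**4 − 4t**3 − 328t**2 − 1152t − 1152 = (t**3 + 14t**2 + 64t + 96)(t**2 − 4t − 12) + (0)
The last nonzero remainder t**2 − 4t − 12 is already monic.

t**2 − 4t − 12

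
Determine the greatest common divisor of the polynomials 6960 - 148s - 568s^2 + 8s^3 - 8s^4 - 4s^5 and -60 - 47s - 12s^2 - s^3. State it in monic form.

Euclidean algorithm in ℚ[s]:
  -4s^5 - 8s^4 + 8s^3 - 568s^2 - 148s + 6960 = (4s^2 - 40s + 284)(-s^3 - 12s^2 - 47s - 60) + (1200s^2 + 10800s + 24000)
  -s^3 - 12s^2 - 47s - 60 = (-(1/1200)s - 1/400)(1200s^2 + 10800s + 24000) + (0)
Last nonzero remainder: 1200s^2 + 10800s + 24000. Dividing through by 1200 gives the monic gcd s^2 + 9s + 20.

20 + 9s + s^2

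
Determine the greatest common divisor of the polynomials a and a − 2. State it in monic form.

1

Repeated division with remainder:
  a = (a − 2) + (2)
  a − 2 = ((1/2)a − 1)(2) + (0)
The last nonzero remainder is the constant 2, so the polynomials are coprime and gcd = 1.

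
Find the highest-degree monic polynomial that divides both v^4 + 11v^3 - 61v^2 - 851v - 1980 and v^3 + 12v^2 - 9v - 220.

v^2 + 16v + 55

By polynomial division,
  v^4 + 11v^3 - 61v^2 - 851v - 1980 = (v - 1)(v^3 + 12v^2 - 9v - 220) + (-40v^2 - 640v - 2200)
  v^3 + 12v^2 - 9v - 220 = (-(1/40)v + 1/10)(-40v^2 - 640v - 2200) + (0)
Last nonzero remainder: -40v^2 - 640v - 2200. Dividing through by -40 gives the monic gcd v^2 + 16v + 55.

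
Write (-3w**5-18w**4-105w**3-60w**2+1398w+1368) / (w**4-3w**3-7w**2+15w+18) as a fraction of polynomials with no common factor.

Apply the Euclidean algorithm:
  -3w**5-18w**4-105w**3-60w**2+1398w+1368 = (-3w-27)(w**4-3w**3-7w**2+15w+18) + (-207w**3-204w**2+1857w+1854)
  w**4-3w**3-7w**2+15w+18 = (-(1/207)w+275/14283)(-207w**3-204w**2+1857w+1854) + ((28084/4761)w**2-(56168/4761)w-28084/1587)
  -207w**3-204w**2+1857w+1854 = (-(985527/28084)w-1471149/14042)((28084/4761)w**2-(56168/4761)w-28084/1587) + (0)
Last nonzero remainder: (28084/4761)w**2-(56168/4761)w-28084/1587. Dividing through by 28084/4761 gives the monic gcd w**2-2w-3.
Cancel w**2-2w-3 from numerator and denominator to get the reduced form.

(-3w**3-24w**2-162w-456)/(w**2-w-6)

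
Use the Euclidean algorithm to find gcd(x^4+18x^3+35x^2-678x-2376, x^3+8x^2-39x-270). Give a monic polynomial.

x^2+3x-54

Repeated division with remainder:
  x^4+18x^3+35x^2-678x-2376 = (x+10)(x^3+8x^2-39x-270) + (-6x^2-18x+324)
  x^3+8x^2-39x-270 = (-(1/6)x-5/6)(-6x^2-18x+324) + (0)
Last nonzero remainder: -6x^2-18x+324. Dividing through by -6 gives the monic gcd x^2+3x-54.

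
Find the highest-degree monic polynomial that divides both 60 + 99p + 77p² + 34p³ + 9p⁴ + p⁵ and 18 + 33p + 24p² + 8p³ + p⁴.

3 + 3p + p²

Apply the Euclidean algorithm:
  p⁵ + 9p⁴ + 34p³ + 77p² + 99p + 60 = (p + 1)(p⁴ + 8p³ + 24p² + 33p + 18) + (2p³ + 20p² + 48p + 42)
  p⁴ + 8p³ + 24p² + 33p + 18 = ((1/2)p - 1)(2p³ + 20p² + 48p + 42) + (20p² + 60p + 60)
  2p³ + 20p² + 48p + 42 = ((1/10)p + 7/10)(20p² + 60p + 60) + (0)
Last nonzero remainder: 20p² + 60p + 60. Dividing through by 20 gives the monic gcd p² + 3p + 3.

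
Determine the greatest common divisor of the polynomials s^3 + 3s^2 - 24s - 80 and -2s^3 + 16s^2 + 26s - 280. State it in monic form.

By polynomial division,
  s^3 + 3s^2 - 24s - 80 = (-1/2)(-2s^3 + 16s^2 + 26s - 280) + (11s^2 - 11s - 220)
  -2s^3 + 16s^2 + 26s - 280 = (-(2/11)s + 14/11)(11s^2 - 11s - 220) + (0)
Last nonzero remainder: 11s^2 - 11s - 220. Dividing through by 11 gives the monic gcd s^2 - s - 20.

s^2 - s - 20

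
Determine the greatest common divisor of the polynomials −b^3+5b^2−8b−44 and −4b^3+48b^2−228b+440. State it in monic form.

b^2−7b+22

Apply the Euclidean algorithm:
  −b^3+5b^2−8b−44 = (1/4)(−4b^3+48b^2−228b+440) + (−7b^2+49b−154)
  −4b^3+48b^2−228b+440 = ((4/7)b−20/7)(−7b^2+49b−154) + (0)
Last nonzero remainder: −7b^2+49b−154. Dividing through by −7 gives the monic gcd b^2−7b+22.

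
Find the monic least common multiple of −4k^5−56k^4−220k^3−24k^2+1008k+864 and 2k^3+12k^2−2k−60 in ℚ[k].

Apply the Euclidean algorithm:
  −4k^5−56k^4−220k^3−24k^2+1008k+864 = (−2k^2−16k−16)(2k^3+12k^2−2k−60) + (16k^2+16k−96)
  2k^3+12k^2−2k−60 = ((1/8)k+5/8)(16k^2+16k−96) + (0)
Last nonzero remainder: 16k^2+16k−96. Dividing through by 16 gives the monic gcd k^2+k−6.
Then lcm(f, g) = f·g / gcd(f, g); expanding and making the result monic gives the answer.

k^6+19k^5+125k^4+281k^3−222k^2−1476k−1080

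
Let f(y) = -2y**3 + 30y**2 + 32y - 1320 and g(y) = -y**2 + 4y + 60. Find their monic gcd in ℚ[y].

y**2 - 4y - 60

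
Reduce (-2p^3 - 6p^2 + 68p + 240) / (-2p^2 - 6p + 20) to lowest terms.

Repeated division with remainder:
  -2p^3 - 6p^2 + 68p + 240 = (p)(-2p^2 - 6p + 20) + (48p + 240)
  -2p^2 - 6p + 20 = (-(1/24)p + 1/12)(48p + 240) + (0)
Last nonzero remainder: 48p + 240. Dividing through by 48 gives the monic gcd p + 5.
Cancel p + 5 from numerator and denominator to get the reduced form.

(p^2 - 2p - 24)/(p - 2)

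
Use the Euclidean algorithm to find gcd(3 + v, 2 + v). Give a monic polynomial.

1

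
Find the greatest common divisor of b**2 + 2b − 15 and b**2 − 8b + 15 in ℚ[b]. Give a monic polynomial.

Euclidean algorithm in ℚ[b]:
  b**2 + 2b − 15 = (b**2 − 8b + 15) + (10b − 30)
  b**2 − 8b + 15 = ((1/10)b − 1/2)(10b − 30) + (0)
Last nonzero remainder: 10b − 30. Dividing through by 10 gives the monic gcd b − 3.

b − 3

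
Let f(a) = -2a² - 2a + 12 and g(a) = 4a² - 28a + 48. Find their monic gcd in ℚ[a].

1

Repeated division with remainder:
  -2a² - 2a + 12 = (-1/2)(4a² - 28a + 48) + (-16a + 36)
  4a² - 28a + 48 = (-(1/4)a + 19/16)(-16a + 36) + (21/4)
  -16a + 36 = (-(64/21)a + 48/7)(21/4) + (0)
The last nonzero remainder is the constant 21/4, so the polynomials are coprime and gcd = 1.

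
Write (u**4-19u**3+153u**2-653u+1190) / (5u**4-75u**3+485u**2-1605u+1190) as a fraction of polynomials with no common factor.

(u-5)/(5u-5)

Euclidean algorithm in ℚ[u]:
  u**4-19u**3+153u**2-653u+1190 = (1/5)(5u**4-75u**3+485u**2-1605u+1190) + (-4u**3+56u**2-332u+952)
  5u**4-75u**3+485u**2-1605u+1190 = (-(5/4)u+5/4)(-4u**3+56u**2-332u+952) + (0)
Last nonzero remainder: -4u**3+56u**2-332u+952. Dividing through by -4 gives the monic gcd u**3-14u**2+83u-238.
Cancel u**3-14u**2+83u-238 from numerator and denominator to get the reduced form.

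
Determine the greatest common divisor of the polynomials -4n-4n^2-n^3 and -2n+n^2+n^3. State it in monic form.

Apply the Euclidean algorithm:
  -n^3-4n^2-4n = (-1)(n^3+n^2-2n) + (-3n^2-6n)
  n^3+n^2-2n = (-(1/3)n+1/3)(-3n^2-6n) + (0)
Last nonzero remainder: -3n^2-6n. Dividing through by -3 gives the monic gcd n^2+2n.

2n+n^2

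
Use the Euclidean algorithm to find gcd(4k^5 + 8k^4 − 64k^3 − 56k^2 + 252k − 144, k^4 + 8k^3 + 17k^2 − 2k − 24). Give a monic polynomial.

Euclidean algorithm in ℚ[k]:
  4k^5 + 8k^4 − 64k^3 − 56k^2 + 252k − 144 = (4k − 24)(k^4 + 8k^3 + 17k^2 − 2k − 24) + (60k^3 + 360k^2 + 300k − 720)
  k^4 + 8k^3 + 17k^2 − 2k − 24 = ((1/60)k + 1/30)(60k^3 + 360k^2 + 300k − 720) + (0)
Last nonzero remainder: 60k^3 + 360k^2 + 300k − 720. Dividing through by 60 gives the monic gcd k^3 + 6k^2 + 5k − 12.

k^3 + 6k^2 + 5k − 12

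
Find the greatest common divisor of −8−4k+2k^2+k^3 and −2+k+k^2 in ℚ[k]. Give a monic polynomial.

Apply the Euclidean algorithm:
  k^3+2k^2−4k−8 = (k+1)(k^2+k−2) + (−3k−6)
  k^2+k−2 = (−(1/3)k+1/3)(−3k−6) + (0)
Last nonzero remainder: −3k−6. Dividing through by −3 gives the monic gcd k+2.

2+k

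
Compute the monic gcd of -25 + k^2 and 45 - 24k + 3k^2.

Euclidean algorithm in ℚ[k]:
  k^2 - 25 = (1/3)(3k^2 - 24k + 45) + (8k - 40)
  3k^2 - 24k + 45 = ((3/8)k - 9/8)(8k - 40) + (0)
Last nonzero remainder: 8k - 40. Dividing through by 8 gives the monic gcd k - 5.

-5 + k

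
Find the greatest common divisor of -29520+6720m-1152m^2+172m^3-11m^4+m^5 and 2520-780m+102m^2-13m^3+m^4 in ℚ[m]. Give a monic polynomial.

-360+60m-6m^2+m^3

Euclidean algorithm in ℚ[m]:
  m^5-11m^4+172m^3-1152m^2+6720m-29520 = (m+2)(m^4-13m^3+102m^2-780m+2520) + (96m^3-576m^2+5760m-34560)
  m^4-13m^3+102m^2-780m+2520 = ((1/96)m-7/96)(96m^3-576m^2+5760m-34560) + (0)
Last nonzero remainder: 96m^3-576m^2+5760m-34560. Dividing through by 96 gives the monic gcd m^3-6m^2+60m-360.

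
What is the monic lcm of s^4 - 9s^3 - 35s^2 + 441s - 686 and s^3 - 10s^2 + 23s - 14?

Euclidean algorithm in ℚ[s]:
  s^4 - 9s^3 - 35s^2 + 441s - 686 = (s + 1)(s^3 - 10s^2 + 23s - 14) + (-48s^2 + 432s - 672)
  s^3 - 10s^2 + 23s - 14 = (-(1/48)s + 1/48)(-48s^2 + 432s - 672) + (0)
Last nonzero remainder: -48s^2 + 432s - 672. Dividing through by -48 gives the monic gcd s^2 - 9s + 14.
Then lcm(f, g) = f·g / gcd(f, g); expanding and making the result monic gives the answer.

s^5 - 10s^4 - 26s^3 + 476s^2 - 1127s + 686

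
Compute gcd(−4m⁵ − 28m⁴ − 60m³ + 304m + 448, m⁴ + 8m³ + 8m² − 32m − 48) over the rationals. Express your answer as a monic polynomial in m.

Apply the Euclidean algorithm:
  −4m⁵ − 28m⁴ − 60m³ + 304m + 448 = (−4m + 4)(m⁴ + 8m³ + 8m² − 32m − 48) + (−60m³ − 160m² + 240m + 640)
  m⁴ + 8m³ + 8m² − 32m − 48 = (−(1/60)m − 4/45)(−60m³ − 160m² + 240m + 640) + (−(20/9)m² + 80/9)
  −60m³ − 160m² + 240m + 640 = (27m + 72)(−(20/9)m² + 80/9) + (0)
Last nonzero remainder: −(20/9)m² + 80/9. Dividing through by −20/9 gives the monic gcd m² − 4.

m² − 4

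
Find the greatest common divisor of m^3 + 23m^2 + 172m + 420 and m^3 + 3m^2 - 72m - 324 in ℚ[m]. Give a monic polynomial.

By polynomial division,
  m^3 + 23m^2 + 172m + 420 = (m^3 + 3m^2 - 72m - 324) + (20m^2 + 244m + 744)
  m^3 + 3m^2 - 72m - 324 = ((1/20)m - 23/50)(20m^2 + 244m + 744) + ((76/25)m + 456/25)
  20m^2 + 244m + 744 = ((125/19)m + 775/19)((76/25)m + 456/25) + (0)
Last nonzero remainder: (76/25)m + 456/25. Dividing through by 76/25 gives the monic gcd m + 6.

m + 6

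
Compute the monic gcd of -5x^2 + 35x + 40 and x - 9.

Apply the Euclidean algorithm:
  -5x^2 + 35x + 40 = (-5x - 10)(x - 9) + (-50)
  x - 9 = (-(1/50)x + 9/50)(-50) + (0)
The last nonzero remainder is the constant -50, so the polynomials are coprime and gcd = 1.

1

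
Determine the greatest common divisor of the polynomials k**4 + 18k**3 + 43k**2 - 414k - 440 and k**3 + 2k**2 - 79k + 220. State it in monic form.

k**2 + 7k - 44

By polynomial division,
  k**4 + 18k**3 + 43k**2 - 414k - 440 = (k + 16)(k**3 + 2k**2 - 79k + 220) + (90k**2 + 630k - 3960)
  k**3 + 2k**2 - 79k + 220 = ((1/90)k - 1/18)(90k**2 + 630k - 3960) + (0)
Last nonzero remainder: 90k**2 + 630k - 3960. Dividing through by 90 gives the monic gcd k**2 + 7k - 44.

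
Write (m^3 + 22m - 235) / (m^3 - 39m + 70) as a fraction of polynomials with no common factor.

(m^2 + 5m + 47)/(m^2 + 5m - 14)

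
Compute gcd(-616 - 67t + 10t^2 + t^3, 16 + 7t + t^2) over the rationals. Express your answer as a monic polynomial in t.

1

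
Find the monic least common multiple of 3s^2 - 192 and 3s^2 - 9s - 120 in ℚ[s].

s^3 + 5s^2 - 64s - 320

Repeated division with remainder:
  3s^2 - 192 = (3s^2 - 9s - 120) + (9s - 72)
  3s^2 - 9s - 120 = ((1/3)s + 5/3)(9s - 72) + (0)
Last nonzero remainder: 9s - 72. Dividing through by 9 gives the monic gcd s - 8.
Then lcm(f, g) = f·g / gcd(f, g); expanding and making the result monic gives the answer.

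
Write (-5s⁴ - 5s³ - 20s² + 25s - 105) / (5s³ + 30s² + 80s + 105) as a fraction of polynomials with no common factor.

Repeated division with remainder:
  -5s⁴ - 5s³ - 20s² + 25s - 105 = (-s + 5)(5s³ + 30s² + 80s + 105) + (-90s² - 270s - 630)
  5s³ + 30s² + 80s + 105 = (-(1/18)s - 1/6)(-90s² - 270s - 630) + (0)
Last nonzero remainder: -90s² - 270s - 630. Dividing through by -90 gives the monic gcd s² + 3s + 7.
Cancel s² + 3s + 7 from numerator and denominator to get the reduced form.

(-s² + 2s - 3)/(s + 3)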